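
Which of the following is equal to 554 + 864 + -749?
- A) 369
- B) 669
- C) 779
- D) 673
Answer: B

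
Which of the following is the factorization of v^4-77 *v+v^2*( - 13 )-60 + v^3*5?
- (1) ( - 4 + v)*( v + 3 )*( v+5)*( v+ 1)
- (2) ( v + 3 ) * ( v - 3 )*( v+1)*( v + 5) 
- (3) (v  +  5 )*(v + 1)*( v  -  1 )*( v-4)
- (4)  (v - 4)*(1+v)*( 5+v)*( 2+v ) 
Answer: 1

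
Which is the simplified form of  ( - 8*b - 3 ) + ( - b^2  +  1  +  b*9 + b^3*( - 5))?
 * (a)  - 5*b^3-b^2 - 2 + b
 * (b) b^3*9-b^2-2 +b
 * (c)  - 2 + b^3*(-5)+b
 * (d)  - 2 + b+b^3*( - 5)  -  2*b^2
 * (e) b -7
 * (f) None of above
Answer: a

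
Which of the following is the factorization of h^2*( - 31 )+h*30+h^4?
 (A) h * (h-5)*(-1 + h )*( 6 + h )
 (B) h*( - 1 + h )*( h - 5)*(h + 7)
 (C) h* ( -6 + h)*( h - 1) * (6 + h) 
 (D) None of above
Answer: A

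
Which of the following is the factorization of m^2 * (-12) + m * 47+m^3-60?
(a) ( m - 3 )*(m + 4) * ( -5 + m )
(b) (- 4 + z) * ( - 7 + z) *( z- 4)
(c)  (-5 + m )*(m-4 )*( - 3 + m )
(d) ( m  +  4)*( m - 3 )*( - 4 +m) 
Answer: c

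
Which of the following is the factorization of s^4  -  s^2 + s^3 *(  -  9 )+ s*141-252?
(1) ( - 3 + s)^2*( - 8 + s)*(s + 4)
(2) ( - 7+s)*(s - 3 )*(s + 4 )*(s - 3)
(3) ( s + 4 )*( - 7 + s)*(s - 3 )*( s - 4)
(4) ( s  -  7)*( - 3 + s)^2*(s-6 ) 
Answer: 2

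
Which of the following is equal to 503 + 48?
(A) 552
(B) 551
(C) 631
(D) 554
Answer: B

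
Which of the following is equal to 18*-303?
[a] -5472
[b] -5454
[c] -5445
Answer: b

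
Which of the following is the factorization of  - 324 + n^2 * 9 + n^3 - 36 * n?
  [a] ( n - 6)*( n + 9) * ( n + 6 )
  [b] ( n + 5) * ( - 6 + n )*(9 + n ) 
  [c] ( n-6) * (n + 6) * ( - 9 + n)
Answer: a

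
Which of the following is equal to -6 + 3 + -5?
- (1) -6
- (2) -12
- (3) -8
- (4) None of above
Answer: 3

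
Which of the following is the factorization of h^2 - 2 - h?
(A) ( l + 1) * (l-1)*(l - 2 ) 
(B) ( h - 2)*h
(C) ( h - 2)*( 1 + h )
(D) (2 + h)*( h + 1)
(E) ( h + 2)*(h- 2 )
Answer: C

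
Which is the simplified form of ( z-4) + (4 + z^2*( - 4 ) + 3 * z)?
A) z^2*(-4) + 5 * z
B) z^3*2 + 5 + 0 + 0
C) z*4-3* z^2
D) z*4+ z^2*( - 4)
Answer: D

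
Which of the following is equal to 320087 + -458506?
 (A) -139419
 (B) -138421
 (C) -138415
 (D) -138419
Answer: D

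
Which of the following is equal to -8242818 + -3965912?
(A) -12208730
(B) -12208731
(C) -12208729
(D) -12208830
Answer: A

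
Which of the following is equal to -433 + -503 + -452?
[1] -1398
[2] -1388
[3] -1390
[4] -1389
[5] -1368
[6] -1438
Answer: 2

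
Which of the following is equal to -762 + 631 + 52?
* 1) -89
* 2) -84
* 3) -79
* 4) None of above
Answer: 3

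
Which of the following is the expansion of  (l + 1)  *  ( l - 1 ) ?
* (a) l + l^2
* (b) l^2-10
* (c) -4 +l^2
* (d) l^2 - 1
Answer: d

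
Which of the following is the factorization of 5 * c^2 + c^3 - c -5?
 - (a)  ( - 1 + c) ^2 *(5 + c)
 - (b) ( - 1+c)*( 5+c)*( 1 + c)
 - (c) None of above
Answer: b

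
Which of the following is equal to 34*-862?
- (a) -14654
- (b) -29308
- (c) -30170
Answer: b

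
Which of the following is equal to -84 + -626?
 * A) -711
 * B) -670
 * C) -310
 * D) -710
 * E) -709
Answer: D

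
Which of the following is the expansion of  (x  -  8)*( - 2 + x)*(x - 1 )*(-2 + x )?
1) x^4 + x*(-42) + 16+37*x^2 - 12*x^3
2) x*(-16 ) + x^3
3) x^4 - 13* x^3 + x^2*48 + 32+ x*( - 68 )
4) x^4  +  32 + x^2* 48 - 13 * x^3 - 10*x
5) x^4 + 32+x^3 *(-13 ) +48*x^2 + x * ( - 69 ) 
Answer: 3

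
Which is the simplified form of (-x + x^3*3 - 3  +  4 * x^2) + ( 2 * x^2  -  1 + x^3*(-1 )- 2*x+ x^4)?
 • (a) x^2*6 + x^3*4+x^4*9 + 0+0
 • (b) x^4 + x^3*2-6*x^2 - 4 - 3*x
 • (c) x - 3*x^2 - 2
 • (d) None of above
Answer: d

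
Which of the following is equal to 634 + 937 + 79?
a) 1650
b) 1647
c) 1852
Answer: a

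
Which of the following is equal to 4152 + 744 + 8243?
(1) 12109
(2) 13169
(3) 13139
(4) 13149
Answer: 3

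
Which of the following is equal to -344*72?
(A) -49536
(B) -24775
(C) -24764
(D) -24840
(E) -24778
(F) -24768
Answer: F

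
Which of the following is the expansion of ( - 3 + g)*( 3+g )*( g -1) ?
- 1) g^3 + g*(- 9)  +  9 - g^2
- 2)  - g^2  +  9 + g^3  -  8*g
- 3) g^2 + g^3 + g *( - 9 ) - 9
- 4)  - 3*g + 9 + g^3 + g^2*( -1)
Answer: 1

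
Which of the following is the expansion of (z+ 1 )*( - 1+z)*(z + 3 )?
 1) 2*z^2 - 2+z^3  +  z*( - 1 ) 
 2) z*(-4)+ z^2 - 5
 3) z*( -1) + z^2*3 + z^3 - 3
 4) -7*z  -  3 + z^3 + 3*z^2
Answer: 3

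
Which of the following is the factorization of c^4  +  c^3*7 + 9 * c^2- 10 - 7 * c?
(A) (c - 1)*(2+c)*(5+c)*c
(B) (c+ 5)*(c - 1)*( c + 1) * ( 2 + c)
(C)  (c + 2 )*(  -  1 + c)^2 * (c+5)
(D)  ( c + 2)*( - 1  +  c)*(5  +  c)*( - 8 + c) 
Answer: B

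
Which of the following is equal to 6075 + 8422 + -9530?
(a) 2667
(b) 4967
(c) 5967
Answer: b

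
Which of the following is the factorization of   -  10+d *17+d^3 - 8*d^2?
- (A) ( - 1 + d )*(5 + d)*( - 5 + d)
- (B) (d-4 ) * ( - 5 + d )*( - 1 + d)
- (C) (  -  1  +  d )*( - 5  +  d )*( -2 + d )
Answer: C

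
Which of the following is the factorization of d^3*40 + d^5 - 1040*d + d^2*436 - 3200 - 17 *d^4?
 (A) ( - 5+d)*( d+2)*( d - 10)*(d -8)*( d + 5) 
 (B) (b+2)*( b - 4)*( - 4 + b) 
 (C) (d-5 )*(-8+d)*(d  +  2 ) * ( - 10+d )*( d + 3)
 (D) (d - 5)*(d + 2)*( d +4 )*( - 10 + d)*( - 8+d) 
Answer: D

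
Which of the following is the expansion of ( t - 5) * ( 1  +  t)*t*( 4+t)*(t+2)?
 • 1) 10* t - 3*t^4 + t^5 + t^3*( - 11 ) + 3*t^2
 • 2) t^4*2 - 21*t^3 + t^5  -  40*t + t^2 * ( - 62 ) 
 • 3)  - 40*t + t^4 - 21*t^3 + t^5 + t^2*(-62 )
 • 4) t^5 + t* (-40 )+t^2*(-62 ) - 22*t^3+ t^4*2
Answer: 2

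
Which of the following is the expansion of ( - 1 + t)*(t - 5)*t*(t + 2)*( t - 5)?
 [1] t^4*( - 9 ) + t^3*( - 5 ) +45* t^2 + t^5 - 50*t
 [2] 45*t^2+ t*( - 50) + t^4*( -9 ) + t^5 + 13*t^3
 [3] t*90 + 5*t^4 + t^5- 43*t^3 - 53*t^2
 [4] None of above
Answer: 2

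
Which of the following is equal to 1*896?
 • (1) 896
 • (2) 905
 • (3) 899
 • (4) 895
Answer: 1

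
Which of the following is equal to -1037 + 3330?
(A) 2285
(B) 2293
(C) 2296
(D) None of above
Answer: B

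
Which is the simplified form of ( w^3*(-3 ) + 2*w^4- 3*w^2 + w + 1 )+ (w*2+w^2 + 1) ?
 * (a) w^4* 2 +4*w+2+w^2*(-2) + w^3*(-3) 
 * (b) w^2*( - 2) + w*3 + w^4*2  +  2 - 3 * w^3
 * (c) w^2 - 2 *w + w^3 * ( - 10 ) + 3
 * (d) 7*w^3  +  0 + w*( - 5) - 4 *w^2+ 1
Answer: b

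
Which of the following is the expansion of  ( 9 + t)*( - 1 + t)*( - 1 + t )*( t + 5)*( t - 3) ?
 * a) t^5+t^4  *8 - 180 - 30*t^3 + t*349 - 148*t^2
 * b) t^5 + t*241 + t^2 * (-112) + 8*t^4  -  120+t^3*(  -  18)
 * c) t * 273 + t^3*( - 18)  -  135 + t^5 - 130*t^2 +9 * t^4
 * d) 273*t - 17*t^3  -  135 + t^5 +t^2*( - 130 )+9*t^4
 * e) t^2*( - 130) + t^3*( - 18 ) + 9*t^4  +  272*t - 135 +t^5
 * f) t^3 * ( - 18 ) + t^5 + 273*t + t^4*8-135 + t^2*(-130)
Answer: c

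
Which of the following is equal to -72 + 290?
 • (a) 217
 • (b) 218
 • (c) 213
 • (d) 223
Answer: b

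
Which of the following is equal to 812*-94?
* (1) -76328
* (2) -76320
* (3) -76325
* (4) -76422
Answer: 1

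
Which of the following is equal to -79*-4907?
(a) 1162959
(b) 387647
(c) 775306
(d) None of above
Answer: d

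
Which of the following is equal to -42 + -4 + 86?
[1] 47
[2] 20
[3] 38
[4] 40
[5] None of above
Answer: 4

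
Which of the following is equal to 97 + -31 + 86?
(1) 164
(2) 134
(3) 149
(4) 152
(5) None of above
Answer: 4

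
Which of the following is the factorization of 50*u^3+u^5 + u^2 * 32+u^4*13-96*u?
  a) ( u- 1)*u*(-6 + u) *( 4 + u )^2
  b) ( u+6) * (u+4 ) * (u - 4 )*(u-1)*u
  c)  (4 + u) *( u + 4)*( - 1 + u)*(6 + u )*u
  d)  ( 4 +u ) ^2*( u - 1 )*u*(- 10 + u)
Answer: c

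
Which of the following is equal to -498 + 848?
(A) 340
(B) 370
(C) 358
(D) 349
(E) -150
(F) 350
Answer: F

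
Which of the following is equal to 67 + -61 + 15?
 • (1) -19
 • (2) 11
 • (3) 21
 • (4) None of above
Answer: 3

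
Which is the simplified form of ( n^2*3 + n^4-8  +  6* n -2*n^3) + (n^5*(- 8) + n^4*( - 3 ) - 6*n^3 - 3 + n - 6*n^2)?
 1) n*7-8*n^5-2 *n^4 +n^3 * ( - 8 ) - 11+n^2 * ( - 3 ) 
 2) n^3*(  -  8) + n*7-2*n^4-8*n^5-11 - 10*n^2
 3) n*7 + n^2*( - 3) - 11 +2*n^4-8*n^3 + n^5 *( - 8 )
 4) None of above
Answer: 1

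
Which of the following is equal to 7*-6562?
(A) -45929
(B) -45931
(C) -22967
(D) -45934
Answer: D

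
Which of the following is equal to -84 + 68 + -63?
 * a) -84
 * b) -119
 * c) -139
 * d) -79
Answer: d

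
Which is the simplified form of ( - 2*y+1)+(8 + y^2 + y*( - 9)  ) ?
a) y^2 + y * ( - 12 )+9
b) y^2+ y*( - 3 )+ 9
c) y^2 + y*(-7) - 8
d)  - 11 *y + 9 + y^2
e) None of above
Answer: d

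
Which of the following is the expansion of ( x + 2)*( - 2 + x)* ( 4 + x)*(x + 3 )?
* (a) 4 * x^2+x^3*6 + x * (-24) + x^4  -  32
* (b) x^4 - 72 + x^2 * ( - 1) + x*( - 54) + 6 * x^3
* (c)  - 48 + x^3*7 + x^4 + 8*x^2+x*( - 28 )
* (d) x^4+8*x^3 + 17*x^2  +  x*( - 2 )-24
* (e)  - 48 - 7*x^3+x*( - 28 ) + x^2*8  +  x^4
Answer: c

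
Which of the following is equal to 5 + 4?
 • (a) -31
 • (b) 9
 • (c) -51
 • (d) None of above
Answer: b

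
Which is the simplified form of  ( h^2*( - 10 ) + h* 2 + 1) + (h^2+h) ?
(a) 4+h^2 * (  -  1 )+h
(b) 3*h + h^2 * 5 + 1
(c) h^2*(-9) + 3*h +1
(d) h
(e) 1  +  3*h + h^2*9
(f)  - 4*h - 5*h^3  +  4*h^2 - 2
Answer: c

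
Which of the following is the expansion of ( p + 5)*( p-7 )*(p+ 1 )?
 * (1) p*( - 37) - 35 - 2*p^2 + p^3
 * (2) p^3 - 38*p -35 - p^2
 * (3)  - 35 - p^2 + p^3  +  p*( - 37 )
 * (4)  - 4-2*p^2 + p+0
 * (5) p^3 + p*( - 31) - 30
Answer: 3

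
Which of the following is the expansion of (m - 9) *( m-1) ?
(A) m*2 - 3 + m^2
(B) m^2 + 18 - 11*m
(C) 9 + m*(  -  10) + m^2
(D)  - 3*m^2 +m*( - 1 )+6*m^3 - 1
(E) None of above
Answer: C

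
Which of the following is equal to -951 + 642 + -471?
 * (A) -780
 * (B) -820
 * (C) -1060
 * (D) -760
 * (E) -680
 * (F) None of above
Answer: A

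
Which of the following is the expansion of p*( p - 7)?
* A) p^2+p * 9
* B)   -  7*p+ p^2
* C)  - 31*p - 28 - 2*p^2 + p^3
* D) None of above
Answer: B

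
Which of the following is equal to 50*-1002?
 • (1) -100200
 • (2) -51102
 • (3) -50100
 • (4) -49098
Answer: 3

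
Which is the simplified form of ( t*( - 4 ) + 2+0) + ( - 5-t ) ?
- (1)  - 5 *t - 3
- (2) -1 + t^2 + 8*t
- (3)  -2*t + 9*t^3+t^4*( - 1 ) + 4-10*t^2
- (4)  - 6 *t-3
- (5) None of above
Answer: 1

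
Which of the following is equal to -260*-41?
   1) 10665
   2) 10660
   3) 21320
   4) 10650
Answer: 2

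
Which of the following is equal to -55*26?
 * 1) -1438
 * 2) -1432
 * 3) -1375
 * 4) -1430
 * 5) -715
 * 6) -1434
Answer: 4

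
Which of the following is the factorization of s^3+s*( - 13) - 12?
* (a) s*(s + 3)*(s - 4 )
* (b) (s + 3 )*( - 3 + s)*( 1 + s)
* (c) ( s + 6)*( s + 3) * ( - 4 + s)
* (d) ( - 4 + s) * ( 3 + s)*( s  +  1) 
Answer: d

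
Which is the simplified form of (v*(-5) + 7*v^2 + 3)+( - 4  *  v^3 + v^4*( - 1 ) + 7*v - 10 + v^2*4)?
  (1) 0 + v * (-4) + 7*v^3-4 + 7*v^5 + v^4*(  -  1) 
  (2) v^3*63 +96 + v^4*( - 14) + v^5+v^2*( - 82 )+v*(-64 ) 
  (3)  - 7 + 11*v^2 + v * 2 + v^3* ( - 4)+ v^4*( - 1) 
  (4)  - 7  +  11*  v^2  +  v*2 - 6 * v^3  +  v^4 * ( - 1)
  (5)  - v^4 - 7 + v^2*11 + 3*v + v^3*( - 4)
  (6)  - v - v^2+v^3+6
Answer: 3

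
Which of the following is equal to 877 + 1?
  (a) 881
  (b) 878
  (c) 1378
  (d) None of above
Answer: b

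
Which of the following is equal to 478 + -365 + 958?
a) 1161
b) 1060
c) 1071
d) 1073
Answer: c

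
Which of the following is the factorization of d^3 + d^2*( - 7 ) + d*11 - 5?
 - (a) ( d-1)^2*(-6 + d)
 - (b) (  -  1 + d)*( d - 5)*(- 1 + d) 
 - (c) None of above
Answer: b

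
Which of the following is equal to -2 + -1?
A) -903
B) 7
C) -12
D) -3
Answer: D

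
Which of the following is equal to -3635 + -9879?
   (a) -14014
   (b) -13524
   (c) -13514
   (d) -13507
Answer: c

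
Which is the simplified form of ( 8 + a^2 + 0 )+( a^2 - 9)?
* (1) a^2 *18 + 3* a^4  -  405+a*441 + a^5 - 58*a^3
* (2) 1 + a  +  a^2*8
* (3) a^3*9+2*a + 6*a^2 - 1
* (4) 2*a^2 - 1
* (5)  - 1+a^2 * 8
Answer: 4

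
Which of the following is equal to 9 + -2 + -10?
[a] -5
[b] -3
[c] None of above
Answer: b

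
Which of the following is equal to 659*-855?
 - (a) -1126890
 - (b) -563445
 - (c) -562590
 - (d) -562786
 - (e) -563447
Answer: b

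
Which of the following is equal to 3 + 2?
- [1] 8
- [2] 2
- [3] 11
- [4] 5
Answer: 4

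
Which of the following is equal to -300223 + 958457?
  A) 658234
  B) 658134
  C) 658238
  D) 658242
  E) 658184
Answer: A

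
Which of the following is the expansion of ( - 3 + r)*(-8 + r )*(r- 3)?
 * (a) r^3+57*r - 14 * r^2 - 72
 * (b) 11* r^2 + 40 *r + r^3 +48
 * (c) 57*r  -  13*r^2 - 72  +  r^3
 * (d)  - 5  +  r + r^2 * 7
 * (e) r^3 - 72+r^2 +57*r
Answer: a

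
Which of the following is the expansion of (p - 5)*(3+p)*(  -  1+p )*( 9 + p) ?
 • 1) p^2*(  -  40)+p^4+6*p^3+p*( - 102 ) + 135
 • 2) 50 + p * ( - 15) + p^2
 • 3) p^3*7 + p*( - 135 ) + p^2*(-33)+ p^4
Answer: 1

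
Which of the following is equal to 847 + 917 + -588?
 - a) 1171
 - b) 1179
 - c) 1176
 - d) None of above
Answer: c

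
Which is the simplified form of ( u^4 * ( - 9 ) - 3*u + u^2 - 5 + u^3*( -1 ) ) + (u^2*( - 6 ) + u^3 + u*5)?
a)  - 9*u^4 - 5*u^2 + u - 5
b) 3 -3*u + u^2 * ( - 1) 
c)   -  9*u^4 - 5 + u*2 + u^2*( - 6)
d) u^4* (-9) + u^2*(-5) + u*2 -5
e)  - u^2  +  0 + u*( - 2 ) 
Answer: d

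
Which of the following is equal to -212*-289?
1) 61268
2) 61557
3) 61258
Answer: 1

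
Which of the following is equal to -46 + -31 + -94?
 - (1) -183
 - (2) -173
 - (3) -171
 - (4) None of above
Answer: 3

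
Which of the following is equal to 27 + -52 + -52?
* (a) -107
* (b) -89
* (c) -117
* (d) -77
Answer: d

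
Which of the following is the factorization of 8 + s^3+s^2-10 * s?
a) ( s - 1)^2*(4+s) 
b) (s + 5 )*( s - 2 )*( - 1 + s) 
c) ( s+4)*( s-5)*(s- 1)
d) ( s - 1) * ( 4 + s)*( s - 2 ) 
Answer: d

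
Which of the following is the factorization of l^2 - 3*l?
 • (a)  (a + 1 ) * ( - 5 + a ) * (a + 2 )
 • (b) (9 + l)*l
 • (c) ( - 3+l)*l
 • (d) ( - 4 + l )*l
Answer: c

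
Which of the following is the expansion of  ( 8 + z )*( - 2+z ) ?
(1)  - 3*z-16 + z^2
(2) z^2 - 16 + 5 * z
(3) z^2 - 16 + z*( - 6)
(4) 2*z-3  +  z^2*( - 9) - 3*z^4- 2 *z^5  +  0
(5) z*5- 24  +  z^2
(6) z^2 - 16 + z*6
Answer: 6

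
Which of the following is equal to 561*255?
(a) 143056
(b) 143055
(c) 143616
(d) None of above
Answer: b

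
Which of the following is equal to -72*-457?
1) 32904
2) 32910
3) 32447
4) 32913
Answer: 1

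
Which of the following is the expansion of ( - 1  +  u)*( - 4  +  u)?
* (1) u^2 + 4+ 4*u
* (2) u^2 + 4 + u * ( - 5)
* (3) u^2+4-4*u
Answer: 2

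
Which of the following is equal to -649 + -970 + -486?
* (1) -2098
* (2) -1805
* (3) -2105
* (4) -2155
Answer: 3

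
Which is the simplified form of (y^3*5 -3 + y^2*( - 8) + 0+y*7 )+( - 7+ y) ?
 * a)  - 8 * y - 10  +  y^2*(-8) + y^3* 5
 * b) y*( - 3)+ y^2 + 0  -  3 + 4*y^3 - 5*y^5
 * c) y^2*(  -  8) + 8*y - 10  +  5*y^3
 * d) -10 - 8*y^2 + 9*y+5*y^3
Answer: c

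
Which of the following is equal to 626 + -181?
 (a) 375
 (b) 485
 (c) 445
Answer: c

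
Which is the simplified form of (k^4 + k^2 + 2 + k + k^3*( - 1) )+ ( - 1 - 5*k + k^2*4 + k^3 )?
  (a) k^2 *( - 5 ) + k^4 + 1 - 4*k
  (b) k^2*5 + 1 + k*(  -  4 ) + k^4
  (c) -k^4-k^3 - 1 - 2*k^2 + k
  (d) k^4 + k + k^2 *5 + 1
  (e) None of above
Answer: b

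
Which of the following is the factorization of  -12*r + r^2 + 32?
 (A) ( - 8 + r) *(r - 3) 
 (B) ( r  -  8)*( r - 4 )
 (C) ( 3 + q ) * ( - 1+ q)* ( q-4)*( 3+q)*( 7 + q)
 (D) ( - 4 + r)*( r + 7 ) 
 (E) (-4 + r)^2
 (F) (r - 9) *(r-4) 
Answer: B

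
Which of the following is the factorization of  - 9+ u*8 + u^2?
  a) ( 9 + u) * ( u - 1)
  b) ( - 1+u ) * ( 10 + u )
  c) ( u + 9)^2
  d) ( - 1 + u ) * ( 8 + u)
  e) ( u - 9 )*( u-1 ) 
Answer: a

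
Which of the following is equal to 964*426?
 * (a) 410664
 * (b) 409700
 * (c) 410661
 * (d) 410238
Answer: a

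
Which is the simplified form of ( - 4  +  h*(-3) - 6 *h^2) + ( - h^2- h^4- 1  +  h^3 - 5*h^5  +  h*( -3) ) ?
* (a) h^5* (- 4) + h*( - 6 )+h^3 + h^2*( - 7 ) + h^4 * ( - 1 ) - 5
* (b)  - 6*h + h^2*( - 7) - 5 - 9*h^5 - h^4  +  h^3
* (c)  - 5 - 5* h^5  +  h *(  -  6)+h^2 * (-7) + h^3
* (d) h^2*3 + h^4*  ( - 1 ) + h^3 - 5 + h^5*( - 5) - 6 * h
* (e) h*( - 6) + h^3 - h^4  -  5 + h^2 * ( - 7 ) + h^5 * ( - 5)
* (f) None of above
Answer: e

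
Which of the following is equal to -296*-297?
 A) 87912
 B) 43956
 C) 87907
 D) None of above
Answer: A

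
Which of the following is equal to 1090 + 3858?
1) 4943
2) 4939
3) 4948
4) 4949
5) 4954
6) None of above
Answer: 3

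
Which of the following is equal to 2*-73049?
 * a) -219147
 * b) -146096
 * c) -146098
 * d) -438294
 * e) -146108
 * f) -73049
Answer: c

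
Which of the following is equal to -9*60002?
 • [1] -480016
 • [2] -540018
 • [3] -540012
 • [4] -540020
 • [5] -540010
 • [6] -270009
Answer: 2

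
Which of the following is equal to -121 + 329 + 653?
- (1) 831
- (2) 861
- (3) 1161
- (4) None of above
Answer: 2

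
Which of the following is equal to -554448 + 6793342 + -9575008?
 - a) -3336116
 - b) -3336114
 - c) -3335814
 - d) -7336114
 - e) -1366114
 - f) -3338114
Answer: b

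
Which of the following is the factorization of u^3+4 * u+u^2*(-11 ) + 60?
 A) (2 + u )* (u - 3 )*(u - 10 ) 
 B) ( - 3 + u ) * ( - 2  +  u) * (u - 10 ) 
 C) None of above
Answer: A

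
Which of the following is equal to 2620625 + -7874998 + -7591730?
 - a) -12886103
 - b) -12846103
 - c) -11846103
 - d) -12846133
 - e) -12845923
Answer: b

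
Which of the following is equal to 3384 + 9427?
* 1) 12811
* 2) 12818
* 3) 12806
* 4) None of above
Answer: 1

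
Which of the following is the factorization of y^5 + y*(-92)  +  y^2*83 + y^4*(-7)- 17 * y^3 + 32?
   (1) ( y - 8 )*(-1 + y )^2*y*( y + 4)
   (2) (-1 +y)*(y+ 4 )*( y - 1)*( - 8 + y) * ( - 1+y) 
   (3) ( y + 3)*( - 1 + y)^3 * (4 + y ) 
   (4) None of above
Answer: 2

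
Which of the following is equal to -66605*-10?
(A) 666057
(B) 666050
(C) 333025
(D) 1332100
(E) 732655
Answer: B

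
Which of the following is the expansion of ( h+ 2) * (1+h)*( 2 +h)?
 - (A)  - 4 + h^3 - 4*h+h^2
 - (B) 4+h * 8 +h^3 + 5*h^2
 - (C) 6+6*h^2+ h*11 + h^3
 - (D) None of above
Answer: B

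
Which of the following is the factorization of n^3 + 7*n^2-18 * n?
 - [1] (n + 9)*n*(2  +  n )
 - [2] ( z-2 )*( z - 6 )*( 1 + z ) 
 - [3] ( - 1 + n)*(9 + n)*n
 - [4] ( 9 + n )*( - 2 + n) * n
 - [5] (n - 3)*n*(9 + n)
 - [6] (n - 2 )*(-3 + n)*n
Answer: 4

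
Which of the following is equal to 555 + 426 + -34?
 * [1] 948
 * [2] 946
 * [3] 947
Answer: 3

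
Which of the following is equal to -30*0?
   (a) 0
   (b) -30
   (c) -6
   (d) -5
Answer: a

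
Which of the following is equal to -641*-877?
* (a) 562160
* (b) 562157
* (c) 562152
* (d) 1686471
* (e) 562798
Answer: b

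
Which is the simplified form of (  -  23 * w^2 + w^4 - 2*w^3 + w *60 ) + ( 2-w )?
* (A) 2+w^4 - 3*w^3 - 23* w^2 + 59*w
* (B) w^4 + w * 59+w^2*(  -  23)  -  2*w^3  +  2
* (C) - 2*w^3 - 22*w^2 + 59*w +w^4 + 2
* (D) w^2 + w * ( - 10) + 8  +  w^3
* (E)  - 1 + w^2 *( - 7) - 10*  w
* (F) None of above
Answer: B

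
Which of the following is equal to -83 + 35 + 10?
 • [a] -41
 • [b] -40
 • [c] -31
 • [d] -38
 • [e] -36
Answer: d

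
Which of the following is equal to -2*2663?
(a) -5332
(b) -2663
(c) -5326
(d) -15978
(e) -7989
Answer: c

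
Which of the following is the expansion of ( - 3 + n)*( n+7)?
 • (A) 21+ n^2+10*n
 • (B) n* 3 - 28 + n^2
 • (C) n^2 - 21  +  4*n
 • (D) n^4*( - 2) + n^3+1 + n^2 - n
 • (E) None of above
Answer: C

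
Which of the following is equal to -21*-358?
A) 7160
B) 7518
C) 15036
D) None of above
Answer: B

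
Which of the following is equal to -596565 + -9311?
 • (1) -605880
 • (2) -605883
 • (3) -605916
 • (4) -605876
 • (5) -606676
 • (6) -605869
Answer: 4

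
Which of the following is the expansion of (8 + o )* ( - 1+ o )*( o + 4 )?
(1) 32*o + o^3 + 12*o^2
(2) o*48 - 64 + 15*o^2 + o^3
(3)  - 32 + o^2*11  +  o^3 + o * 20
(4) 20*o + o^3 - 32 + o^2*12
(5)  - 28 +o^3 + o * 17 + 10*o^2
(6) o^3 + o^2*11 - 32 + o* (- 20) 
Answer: 3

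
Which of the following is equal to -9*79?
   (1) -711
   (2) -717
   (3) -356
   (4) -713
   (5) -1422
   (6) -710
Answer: 1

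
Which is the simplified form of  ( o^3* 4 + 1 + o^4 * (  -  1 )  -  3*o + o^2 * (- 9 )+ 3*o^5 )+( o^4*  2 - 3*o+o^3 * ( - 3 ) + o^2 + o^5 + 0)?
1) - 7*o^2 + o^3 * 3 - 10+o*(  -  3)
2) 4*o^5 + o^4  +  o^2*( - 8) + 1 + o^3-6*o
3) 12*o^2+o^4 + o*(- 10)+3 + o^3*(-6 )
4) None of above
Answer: 2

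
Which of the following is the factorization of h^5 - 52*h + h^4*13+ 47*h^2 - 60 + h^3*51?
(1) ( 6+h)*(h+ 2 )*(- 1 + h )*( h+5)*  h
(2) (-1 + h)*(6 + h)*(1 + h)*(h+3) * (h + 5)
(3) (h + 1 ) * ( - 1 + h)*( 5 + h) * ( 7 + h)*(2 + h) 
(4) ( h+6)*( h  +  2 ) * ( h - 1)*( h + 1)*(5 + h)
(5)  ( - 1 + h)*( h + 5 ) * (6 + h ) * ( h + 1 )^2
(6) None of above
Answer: 4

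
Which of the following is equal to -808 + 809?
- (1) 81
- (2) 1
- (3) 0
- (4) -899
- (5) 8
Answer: 2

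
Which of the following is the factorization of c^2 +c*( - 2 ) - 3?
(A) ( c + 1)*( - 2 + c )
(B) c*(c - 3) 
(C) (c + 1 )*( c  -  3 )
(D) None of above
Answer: C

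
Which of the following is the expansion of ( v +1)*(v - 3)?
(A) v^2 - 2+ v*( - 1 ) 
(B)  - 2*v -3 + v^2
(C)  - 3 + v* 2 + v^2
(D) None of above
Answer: B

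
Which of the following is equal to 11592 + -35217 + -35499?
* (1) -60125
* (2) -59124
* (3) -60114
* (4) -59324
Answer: 2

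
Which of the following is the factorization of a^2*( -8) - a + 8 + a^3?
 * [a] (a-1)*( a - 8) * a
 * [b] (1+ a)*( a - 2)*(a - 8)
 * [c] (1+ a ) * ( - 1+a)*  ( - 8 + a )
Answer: c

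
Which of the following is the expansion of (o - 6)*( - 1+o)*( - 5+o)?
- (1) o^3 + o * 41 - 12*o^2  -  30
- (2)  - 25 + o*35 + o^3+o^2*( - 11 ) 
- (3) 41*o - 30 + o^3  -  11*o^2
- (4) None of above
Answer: 1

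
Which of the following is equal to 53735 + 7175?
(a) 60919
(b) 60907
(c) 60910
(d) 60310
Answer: c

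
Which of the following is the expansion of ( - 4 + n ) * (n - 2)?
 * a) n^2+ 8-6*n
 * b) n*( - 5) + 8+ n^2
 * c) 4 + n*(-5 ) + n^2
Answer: a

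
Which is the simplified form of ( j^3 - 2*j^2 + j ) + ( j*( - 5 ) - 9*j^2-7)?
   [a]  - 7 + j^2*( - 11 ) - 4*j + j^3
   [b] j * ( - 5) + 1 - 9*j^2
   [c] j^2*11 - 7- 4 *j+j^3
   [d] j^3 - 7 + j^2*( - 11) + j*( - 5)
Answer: a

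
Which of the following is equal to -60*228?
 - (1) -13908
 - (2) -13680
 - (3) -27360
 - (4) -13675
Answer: 2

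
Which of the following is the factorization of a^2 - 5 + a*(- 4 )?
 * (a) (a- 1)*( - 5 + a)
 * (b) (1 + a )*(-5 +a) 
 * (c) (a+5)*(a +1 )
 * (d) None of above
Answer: b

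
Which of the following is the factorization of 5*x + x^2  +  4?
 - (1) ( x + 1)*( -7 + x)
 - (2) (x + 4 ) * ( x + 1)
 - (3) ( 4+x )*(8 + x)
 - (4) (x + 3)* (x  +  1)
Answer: 2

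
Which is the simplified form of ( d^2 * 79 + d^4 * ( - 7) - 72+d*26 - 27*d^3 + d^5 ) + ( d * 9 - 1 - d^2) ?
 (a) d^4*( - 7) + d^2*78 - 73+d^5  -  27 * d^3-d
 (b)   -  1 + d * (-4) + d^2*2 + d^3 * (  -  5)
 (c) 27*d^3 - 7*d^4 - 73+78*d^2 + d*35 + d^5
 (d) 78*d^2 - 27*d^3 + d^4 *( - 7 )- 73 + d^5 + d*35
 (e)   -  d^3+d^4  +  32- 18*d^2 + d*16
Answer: d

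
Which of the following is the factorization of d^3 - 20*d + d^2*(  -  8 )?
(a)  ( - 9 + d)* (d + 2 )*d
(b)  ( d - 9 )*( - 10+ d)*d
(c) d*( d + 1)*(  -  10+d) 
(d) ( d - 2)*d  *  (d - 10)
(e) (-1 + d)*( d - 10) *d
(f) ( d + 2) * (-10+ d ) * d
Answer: f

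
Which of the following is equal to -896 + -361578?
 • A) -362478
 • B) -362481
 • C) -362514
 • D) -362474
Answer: D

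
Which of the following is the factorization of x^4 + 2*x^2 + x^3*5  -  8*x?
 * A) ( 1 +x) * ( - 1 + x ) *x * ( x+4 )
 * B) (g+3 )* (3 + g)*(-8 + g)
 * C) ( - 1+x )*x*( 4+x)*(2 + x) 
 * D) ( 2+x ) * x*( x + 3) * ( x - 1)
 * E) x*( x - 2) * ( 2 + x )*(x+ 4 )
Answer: C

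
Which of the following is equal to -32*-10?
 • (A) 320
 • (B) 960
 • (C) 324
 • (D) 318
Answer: A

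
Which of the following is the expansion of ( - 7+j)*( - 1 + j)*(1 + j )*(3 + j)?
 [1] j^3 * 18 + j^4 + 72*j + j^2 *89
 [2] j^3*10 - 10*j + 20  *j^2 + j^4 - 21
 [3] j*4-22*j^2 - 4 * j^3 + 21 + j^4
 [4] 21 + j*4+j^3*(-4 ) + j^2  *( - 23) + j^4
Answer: 3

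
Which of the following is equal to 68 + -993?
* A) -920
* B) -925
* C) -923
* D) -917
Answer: B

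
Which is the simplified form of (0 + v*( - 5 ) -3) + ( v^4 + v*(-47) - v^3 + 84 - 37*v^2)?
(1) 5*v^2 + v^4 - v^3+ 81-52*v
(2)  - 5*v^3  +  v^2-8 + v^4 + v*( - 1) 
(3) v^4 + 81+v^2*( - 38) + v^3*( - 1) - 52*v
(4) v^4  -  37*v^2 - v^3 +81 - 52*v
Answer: 4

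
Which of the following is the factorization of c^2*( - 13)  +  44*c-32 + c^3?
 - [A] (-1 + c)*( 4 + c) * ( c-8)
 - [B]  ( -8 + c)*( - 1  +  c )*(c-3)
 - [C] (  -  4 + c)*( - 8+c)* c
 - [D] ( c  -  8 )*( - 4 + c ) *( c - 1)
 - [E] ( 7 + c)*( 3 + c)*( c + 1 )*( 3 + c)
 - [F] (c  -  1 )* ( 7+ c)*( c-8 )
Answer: D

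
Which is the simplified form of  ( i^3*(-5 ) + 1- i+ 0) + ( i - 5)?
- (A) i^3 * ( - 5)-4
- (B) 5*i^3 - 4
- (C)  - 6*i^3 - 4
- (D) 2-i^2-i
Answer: A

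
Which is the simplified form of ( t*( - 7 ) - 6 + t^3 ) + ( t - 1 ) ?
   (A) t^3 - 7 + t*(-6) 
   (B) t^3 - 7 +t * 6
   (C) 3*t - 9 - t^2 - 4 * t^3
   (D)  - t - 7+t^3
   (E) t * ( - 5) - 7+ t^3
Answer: A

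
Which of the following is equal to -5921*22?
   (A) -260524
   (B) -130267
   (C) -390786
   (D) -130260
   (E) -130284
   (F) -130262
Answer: F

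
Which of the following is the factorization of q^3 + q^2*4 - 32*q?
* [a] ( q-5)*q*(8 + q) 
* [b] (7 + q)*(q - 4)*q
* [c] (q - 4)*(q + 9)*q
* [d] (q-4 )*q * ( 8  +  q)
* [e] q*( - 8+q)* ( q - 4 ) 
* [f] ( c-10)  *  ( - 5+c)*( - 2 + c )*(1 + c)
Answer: d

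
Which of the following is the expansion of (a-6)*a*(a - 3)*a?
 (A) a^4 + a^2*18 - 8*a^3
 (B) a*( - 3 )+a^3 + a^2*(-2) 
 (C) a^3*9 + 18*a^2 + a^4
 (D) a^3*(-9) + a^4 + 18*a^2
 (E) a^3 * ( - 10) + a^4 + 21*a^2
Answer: D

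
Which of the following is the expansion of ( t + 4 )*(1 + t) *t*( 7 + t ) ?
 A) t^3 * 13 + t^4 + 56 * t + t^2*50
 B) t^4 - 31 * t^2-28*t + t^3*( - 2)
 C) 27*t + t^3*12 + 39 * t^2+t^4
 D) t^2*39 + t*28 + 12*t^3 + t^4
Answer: D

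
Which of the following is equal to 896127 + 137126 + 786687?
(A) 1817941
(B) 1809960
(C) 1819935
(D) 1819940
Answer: D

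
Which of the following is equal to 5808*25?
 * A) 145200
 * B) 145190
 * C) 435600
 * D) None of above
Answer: A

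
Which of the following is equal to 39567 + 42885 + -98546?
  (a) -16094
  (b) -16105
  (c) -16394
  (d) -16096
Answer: a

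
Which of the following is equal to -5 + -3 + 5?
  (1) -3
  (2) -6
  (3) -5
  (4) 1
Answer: 1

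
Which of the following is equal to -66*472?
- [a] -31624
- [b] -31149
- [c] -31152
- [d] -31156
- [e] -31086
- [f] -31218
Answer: c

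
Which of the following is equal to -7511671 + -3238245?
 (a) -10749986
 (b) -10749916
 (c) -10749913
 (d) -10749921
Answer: b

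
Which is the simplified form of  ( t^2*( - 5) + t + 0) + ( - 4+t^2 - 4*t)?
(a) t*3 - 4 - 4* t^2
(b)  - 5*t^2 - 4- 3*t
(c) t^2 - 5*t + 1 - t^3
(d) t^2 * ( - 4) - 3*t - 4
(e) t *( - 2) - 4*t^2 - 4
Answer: d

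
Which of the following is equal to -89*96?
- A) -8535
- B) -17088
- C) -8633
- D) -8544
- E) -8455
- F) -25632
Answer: D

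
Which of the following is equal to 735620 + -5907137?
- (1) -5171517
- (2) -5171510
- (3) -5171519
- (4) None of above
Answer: 1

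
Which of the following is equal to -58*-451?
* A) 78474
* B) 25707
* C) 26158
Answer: C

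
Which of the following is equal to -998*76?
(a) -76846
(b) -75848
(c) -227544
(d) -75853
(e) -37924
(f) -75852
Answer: b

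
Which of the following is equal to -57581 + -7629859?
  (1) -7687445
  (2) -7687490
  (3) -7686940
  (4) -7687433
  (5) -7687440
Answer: 5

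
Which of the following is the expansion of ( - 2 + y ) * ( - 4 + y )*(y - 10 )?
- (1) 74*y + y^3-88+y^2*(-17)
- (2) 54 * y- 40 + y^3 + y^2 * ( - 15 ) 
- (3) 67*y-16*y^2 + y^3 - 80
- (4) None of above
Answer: 4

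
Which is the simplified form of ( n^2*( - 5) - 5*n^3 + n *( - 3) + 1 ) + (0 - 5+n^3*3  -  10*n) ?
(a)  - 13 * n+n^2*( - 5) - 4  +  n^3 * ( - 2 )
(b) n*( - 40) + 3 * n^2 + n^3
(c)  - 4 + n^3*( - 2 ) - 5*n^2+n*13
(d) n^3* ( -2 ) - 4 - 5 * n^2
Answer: a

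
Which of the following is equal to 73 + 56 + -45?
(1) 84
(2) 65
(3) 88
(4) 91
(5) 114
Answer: 1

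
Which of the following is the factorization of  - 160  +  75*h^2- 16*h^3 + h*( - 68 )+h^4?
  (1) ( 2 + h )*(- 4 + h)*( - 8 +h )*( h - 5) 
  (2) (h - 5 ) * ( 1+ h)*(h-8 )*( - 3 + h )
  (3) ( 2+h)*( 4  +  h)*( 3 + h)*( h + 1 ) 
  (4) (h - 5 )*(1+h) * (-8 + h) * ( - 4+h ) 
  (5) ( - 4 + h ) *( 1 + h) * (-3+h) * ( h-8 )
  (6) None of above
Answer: 4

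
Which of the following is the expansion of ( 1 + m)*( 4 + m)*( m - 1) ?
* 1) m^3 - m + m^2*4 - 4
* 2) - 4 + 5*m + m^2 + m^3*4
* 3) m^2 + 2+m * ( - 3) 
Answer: 1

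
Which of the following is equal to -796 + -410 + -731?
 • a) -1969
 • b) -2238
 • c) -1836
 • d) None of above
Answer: d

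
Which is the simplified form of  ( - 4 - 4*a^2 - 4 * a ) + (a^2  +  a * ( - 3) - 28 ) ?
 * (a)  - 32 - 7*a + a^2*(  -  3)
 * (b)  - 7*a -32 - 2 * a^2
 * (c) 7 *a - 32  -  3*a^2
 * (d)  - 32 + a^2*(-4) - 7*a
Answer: a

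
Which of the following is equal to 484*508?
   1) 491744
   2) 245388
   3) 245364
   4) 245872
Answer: 4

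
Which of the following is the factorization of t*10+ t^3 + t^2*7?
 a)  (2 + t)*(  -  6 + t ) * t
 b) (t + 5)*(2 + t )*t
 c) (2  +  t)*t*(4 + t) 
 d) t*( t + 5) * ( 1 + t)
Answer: b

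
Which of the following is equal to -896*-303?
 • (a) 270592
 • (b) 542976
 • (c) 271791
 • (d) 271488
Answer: d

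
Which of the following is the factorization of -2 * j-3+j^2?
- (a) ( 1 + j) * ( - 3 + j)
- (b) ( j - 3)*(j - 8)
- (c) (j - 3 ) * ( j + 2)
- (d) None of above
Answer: a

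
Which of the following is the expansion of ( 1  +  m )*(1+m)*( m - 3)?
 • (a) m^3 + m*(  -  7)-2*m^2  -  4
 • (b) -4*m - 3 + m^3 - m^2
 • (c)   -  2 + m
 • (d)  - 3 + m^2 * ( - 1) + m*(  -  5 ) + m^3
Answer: d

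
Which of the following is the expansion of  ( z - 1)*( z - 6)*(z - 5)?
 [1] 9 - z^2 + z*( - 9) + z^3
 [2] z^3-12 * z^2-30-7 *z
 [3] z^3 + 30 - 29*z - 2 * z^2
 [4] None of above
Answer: 4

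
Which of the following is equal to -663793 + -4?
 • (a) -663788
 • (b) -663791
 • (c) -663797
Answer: c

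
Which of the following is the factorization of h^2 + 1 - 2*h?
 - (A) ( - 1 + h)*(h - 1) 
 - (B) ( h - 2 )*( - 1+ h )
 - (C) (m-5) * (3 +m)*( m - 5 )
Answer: A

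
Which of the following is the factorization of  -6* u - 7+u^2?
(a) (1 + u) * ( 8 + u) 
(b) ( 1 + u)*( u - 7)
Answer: b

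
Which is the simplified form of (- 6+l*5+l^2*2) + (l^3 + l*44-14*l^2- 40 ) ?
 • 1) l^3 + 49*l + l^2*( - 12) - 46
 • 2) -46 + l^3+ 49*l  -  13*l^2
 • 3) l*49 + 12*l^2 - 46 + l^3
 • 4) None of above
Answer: 1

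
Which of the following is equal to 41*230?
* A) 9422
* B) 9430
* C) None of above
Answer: B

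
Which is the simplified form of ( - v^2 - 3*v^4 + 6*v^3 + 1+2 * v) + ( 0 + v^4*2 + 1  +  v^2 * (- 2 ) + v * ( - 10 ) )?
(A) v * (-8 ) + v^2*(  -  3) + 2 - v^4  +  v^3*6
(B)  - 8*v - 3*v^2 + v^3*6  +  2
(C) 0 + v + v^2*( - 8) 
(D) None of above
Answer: A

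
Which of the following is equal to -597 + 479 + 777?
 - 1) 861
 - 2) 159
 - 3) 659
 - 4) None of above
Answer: 3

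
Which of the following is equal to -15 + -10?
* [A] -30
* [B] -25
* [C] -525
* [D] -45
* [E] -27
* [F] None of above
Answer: B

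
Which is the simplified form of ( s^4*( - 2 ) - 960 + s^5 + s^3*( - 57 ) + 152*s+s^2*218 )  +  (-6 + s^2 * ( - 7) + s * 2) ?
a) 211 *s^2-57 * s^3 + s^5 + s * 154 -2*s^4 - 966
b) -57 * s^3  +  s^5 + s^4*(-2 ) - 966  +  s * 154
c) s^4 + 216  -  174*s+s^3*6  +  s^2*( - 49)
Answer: a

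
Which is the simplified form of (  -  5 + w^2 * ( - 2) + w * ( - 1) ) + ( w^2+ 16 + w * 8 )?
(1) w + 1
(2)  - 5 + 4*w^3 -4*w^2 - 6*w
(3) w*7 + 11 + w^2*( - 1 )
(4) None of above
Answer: 3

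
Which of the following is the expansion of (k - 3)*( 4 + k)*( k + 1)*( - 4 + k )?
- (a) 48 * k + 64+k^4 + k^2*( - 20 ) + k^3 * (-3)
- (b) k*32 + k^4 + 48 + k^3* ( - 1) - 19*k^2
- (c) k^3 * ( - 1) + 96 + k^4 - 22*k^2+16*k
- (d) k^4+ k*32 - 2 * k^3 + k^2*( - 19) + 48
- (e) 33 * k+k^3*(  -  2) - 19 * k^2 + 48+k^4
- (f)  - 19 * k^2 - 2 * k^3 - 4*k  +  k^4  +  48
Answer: d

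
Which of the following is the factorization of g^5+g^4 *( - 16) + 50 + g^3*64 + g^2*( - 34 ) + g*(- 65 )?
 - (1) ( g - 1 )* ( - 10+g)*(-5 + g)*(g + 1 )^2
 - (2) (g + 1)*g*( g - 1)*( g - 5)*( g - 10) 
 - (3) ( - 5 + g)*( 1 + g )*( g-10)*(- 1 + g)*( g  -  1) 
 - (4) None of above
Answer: 3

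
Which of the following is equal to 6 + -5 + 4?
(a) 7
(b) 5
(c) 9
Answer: b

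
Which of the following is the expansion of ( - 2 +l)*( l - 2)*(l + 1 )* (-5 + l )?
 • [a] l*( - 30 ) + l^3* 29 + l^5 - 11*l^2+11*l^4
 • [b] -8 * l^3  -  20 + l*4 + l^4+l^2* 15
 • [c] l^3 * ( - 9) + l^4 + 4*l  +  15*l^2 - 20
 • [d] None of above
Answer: b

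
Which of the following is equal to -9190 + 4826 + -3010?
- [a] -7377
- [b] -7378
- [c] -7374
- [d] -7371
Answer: c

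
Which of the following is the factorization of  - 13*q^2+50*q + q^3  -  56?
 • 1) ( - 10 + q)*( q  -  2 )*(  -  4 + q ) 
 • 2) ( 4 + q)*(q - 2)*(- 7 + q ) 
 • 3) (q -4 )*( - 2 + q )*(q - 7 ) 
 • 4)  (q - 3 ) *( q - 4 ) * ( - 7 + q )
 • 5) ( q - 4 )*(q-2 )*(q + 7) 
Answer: 3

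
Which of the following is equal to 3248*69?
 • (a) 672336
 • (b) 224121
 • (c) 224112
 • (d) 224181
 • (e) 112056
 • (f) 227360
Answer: c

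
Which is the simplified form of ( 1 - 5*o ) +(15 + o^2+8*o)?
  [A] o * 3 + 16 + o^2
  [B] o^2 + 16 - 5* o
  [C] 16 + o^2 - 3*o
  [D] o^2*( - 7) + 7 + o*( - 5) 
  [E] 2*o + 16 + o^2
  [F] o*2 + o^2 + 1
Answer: A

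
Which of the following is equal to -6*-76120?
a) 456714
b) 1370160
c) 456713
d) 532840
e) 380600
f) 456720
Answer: f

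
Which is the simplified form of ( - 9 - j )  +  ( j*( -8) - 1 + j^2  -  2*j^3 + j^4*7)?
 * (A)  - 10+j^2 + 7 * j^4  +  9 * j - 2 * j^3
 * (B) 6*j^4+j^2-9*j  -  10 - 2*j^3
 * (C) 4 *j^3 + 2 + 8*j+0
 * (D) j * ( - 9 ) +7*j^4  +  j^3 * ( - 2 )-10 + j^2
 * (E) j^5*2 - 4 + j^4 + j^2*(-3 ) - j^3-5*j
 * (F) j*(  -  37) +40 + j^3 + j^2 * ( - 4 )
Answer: D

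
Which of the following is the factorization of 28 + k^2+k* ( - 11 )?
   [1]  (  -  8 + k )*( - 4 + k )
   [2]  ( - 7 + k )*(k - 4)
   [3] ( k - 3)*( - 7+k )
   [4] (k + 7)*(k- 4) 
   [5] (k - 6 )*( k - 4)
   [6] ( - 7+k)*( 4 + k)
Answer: 2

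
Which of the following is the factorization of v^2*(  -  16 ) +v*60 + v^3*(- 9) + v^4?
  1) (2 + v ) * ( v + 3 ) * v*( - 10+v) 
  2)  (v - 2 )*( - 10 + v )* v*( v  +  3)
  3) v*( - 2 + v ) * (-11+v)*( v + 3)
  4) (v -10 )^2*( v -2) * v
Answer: 2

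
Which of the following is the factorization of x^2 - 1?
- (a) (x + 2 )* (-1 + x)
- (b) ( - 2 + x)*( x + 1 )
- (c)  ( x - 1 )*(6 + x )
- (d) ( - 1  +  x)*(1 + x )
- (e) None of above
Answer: d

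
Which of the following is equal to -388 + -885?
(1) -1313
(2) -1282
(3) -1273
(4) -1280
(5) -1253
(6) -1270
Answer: 3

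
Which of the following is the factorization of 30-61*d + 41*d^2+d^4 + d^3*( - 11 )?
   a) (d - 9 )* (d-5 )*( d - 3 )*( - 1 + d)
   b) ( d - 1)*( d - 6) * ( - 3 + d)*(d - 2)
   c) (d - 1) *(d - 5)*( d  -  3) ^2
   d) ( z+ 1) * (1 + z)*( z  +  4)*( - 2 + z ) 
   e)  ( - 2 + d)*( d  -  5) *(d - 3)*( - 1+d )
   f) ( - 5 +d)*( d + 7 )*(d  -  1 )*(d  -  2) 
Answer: e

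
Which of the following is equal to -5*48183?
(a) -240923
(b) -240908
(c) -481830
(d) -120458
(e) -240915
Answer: e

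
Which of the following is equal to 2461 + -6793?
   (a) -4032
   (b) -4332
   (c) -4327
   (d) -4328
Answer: b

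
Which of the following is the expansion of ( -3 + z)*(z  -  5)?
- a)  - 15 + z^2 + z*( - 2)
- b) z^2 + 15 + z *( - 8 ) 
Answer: b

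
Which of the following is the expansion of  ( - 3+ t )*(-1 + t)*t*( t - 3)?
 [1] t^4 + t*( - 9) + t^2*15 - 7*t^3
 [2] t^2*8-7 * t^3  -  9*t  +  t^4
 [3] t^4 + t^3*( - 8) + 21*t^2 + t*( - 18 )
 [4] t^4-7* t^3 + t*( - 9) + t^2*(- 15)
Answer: 1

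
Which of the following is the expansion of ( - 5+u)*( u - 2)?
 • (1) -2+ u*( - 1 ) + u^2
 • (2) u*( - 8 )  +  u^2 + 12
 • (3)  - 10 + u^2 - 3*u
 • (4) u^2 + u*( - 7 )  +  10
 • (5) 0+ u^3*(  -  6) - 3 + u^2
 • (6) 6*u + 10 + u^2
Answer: 4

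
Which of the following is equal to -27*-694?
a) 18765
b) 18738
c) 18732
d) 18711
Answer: b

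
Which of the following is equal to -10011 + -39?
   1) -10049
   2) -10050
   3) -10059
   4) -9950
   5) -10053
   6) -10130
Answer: 2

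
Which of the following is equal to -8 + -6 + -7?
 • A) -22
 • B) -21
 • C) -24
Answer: B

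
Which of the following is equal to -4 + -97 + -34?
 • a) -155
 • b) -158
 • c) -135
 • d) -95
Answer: c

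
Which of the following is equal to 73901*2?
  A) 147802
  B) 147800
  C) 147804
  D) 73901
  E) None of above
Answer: A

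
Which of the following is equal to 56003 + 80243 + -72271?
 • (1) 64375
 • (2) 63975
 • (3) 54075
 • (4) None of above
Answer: 2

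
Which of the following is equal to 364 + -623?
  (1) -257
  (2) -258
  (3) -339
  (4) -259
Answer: 4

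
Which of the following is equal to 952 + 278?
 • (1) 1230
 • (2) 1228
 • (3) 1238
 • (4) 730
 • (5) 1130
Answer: 1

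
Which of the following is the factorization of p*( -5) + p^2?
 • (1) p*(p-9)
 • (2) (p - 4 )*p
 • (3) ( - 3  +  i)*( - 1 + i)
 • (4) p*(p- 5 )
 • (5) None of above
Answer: 4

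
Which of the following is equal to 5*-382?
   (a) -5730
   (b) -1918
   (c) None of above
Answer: c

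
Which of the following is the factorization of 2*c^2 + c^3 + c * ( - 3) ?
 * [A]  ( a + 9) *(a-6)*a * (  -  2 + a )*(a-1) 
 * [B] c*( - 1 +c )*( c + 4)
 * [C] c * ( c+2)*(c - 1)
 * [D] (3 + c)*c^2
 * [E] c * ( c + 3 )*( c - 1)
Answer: E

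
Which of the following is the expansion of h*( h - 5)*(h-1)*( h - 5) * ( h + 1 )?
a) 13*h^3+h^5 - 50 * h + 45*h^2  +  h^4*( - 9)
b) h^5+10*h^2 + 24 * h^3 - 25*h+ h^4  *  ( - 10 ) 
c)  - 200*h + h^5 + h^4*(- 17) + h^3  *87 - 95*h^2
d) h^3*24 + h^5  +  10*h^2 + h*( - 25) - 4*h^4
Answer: b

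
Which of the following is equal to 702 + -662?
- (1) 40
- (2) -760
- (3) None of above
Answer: 1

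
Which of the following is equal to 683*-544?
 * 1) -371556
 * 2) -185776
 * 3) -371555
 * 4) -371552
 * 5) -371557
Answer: 4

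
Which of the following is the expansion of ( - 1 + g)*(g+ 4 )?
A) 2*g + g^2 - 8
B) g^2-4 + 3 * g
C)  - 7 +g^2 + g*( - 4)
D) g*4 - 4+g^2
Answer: B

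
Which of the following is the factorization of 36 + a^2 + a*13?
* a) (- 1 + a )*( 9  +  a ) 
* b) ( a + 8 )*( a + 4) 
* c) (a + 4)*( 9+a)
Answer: c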